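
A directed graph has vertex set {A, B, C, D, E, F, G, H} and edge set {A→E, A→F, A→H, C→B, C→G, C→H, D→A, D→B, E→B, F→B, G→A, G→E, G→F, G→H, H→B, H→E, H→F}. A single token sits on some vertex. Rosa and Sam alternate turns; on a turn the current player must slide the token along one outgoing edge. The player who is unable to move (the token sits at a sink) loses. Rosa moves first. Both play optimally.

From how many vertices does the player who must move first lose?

2

Compute win/loss labels from the base case upward. A position with no move is L. Any other position is W if it can reach an L in one move, else L.
Every edge goes from a vertex to one that appears earlier in the order B, E, F, H, A, G, C, D, so processing vertices in that order labels each vertex after all of its successors.
B: no outgoing edge → L
E: →B(L), so W
F: →B(L), so W
H: →B(L), so W
A: →H(W), F(W), E(W) — all W, so L
G: →A(L), so W
C: →B(L), so W
D: →A(L), so W
The L vertices are A, B; that is 2 in all.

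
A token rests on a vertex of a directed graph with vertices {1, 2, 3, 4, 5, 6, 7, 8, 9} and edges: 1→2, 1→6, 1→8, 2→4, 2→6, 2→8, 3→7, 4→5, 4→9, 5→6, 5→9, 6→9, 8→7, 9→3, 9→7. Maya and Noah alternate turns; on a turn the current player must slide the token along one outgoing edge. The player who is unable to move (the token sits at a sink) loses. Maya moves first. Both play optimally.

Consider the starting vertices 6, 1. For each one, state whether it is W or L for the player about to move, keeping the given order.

Classify positions by backward induction: terminal positions (no move available) are L. From any other position, the mover wins iff some move reaches an L.
Every edge goes from a vertex to one that appears earlier in the order 7, 3, 9, 6, 5, 8, 4, 2, 1, so processing vertices in that order labels each vertex after all of its successors.
7: no outgoing edge → L
3: →7(L), so W
9: →7(L), so W
6: →9(W) only, which is W, so L
5: →6(L), so W
8: →7(L), so W
4: →5(W), 9(W) — all W, so L
2: →4(L), so W
1: →6(L), so W

6: L, 1: W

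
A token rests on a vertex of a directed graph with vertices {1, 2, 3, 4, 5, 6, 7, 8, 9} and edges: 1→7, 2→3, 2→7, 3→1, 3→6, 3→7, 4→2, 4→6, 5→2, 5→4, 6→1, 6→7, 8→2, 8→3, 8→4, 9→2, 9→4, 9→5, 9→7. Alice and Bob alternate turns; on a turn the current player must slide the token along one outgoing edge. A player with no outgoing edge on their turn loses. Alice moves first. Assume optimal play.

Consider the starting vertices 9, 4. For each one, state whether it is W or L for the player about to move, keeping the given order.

Label each position W (a win for the player to move) or L (a loss). A position with no legal move is L; any other position is W exactly when some move reaches an L, and L when every move reaches a W.
Every edge goes from a vertex to one that appears earlier in the order 7, 1, 6, 3, 2, 4, 5, 8, 9, so processing vertices in that order labels each vertex after all of its successors.
7: no outgoing edge → L
1: →7(L), so W
6: →7(L), so W
3: →7(L), so W
2: →7(L), so W
4: →2(W), 6(W) — all W, so L
5: →4(L), so W
8: →4(L), so W
9: →4(L), so W

9: W, 4: L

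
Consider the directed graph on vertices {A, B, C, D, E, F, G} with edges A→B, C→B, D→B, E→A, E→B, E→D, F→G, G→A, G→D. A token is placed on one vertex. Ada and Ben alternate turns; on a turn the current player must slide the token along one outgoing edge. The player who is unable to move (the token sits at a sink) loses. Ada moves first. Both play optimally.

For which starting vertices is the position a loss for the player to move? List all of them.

B, G

Classify positions by backward induction: terminal positions (no move available) are L. From any other position, the mover wins iff some move reaches an L.
Every edge goes from a vertex to one that appears earlier in the order B, D, A, G, E, F, C, so processing vertices in that order labels each vertex after all of its successors.
B: no outgoing edge → L
D: →B(L), so W
A: →B(L), so W
G: →A(W), D(W) — all W, so L
E: →B(L), so W
F: →G(L), so W
C: →B(L), so W
Reading off the rows marked L gives the requested list; there are 2 such vertices.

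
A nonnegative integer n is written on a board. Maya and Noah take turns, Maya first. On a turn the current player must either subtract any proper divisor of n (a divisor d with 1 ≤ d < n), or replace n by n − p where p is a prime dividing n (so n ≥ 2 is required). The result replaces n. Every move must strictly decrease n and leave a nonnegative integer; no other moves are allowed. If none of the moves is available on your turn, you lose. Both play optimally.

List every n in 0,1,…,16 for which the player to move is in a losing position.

Label each position W (a win for the player to move) or L (a loss). A position with no legal move is L; any other position is W exactly when some move reaches an L, and L when every move reaches a W.
n=0: no move → L
n=1: no move → L
n=2: W (go to 0, an L position)
n=3: W (go to 0, an L position)
n=4: L (options 2(W), 3(W) are all W)
n=5: W (go to 0, an L position)
n=6: W (go to 4, an L position)
n=7: W (go to 0, an L position)
n=8: W (go to 4, an L position)
n=9: L (options 6(W), 8(W) are all W)
n=10: W (go to 9, an L position)
n=11: W (go to 0, an L position)
n=12: W (go to 9, an L position)
n=13: W (go to 0, an L position)
n=14: L (options 7(W), 12(W), 13(W) are all W)
n=15: W (go to 14, an L position)
n=16: W (go to 14, an L position)
Reading off the rows marked L gives the requested list; there are 5 such values of n.

0, 1, 4, 9, 14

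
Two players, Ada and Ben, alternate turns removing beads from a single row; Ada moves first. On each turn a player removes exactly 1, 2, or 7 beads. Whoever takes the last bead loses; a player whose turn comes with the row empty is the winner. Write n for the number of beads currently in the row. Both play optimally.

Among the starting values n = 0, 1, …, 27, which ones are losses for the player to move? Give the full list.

1, 4, 7, 10, 13, 16, 19, 22, 25

Work bottom-up. With no move the player to move wins. Otherwise the position is W if at least one move leads to an L position for the opponent, and L if every move leads to a W.
n=0: no move; the opponent has just taken the last bead and therefore loses → W
n=1: the only move is to 0(W), a W ⇒ L
n=2: can move to 1, which is L ⇒ W
n=3: can move to 1, which is L ⇒ W
n=4: moves to 3(W), 2(W); every one is W ⇒ L
n=5: can move to 4, which is L ⇒ W
n=6: can move to 4, which is L ⇒ W
n=7: moves to 6(W), 5(W), 0(W); every one is W ⇒ L
n=8: can move to 7, which is L ⇒ W
n=9: can move to 7, which is L ⇒ W
n=10: moves to 9(W), 8(W), 3(W); every one is W ⇒ L
n=11: can move to 10, which is L ⇒ W
n=12: can move to 10, which is L ⇒ W
n=13: moves to 12(W), 11(W), 6(W); every one is W ⇒ L
n=14: can move to 13, which is L ⇒ W
n=15: can move to 13, which is L ⇒ W
n=16: moves to 15(W), 14(W), 9(W); every one is W ⇒ L
n=17: can move to 16, which is L ⇒ W
n=18: can move to 16, which is L ⇒ W
n=19: moves to 18(W), 17(W), 12(W); every one is W ⇒ L
n=20: can move to 19, which is L ⇒ W
n=21: can move to 19, which is L ⇒ W
n=22: moves to 21(W), 20(W), 15(W); every one is W ⇒ L
n=23: can move to 22, which is L ⇒ W
n=24: can move to 22, which is L ⇒ W
n=25: moves to 24(W), 23(W), 18(W); every one is W ⇒ L
n=26: can move to 25, which is L ⇒ W
n=27: can move to 25, which is L ⇒ W
The losing starting values of n are exactly the entries labelled L in this table (9 of them).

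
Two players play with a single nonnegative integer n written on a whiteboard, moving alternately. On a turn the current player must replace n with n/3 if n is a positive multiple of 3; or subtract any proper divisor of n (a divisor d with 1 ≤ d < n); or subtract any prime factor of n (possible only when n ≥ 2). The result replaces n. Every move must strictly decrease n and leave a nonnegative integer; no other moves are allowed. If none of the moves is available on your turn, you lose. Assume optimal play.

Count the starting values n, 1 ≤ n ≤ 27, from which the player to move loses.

6

Classify positions by backward induction: terminal positions (no move available) are L. From any other position, the mover wins iff some move reaches an L.
n=0: no move → L
n=1: no move → L
n=2: reaches L-position 0 → W
n=3: reaches L-position 0 → W
n=4: only reaches 2(W), 3(W), all W → L
n=5: reaches L-position 0 → W
n=6: reaches L-position 4 → W
n=7: reaches L-position 0 → W
n=8: reaches L-position 4 → W
n=9: only reaches 3(W), 6(W), 8(W), all W → L
n=10: reaches L-position 9 → W
n=11: reaches L-position 0 → W
n=12: reaches L-position 4 → W
n=13: reaches L-position 0 → W
n=14: only reaches 7(W), 12(W), 13(W), all W → L
n=15: reaches L-position 14 → W
n=16: reaches L-position 14 → W
n=17: reaches L-position 0 → W
n=18: reaches L-position 9 → W
n=19: reaches L-position 0 → W
n=20: only reaches 10(W), 15(W), 16(W), 18(W), 19(W), all W → L
n=21: reaches L-position 14 → W
n=22: reaches L-position 20 → W
n=23: reaches L-position 0 → W
n=24: reaches L-position 20 → W
n=25: reaches L-position 20 → W
n=26: only reaches 13(W), 24(W), 25(W), all W → L
n=27: reaches L-position 9 → W
L entries with 1 ≤ n ≤ 27 (n=0 is outside the asked range and is not counted): n = 1, 4, 9, 14, 20, 26; that makes 6.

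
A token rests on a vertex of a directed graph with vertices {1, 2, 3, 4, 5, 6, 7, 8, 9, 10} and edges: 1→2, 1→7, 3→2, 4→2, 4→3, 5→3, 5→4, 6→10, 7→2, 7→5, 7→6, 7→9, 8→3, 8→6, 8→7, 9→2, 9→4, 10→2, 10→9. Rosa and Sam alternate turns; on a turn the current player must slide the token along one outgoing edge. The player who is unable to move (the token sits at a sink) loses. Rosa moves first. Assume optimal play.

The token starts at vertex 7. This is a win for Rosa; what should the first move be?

Move to 6.

Classify positions by backward induction: terminal positions (no move available) are L. From any other position, the mover wins iff some move reaches an L.
Every edge goes from a vertex to one that appears earlier in the order 2, 3, 4, 9, 5, 10, 6, 7, 8, 1, so processing vertices in that order labels each vertex after all of its successors.
2: no outgoing edge → L
3: reaches L-position 2 → W
4: reaches L-position 2 → W
9: reaches L-position 2 → W
5: only reaches 4(W), 3(W), all W → L
10: reaches L-position 2 → W
6: only reaches 10(W), which is W → L
7: reaches L-position 6 → W
8: reaches L-position 6 → W
1: reaches L-position 2 → W
From 7, the L positions reachable in one move are: 6, 5, 2. Any move reaching one of these is winning.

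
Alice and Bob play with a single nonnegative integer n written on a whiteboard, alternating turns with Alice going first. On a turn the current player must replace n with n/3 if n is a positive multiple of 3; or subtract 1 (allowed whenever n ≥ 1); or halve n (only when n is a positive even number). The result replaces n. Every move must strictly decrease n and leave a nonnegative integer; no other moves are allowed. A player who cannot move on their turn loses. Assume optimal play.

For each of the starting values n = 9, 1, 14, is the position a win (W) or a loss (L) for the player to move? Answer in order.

Compute win/loss labels from the base case upward. A position with no move is L. Any other position is W if it can reach an L in one move, else L.
n=0: no move → L
n=1: reaches L-position 0 → W
n=2: only reaches 1(W), which is W → L
n=3: reaches L-position 2 → W
n=4: reaches L-position 2 → W
n=5: only reaches 4(W), which is W → L
n=6: reaches L-position 2 → W
n=7: only reaches 6(W), which is W → L
n=8: reaches L-position 7 → W
n=9: only reaches 3(W), 8(W), all W → L
n=10: reaches L-position 5 → W
n=11: only reaches 10(W), which is W → L
n=12: reaches L-position 11 → W
n=13: only reaches 12(W), which is W → L
n=14: reaches L-position 7 → W

9: L, 1: W, 14: W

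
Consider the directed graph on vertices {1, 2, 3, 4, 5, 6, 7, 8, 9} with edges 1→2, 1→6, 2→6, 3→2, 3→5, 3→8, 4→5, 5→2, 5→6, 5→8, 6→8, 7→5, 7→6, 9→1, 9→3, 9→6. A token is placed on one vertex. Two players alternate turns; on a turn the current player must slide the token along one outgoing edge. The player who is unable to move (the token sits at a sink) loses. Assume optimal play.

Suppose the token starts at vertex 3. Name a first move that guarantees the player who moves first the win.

Build the W/L table. Terminal = L. A non-terminal position is W if it has a move to some L; otherwise it is L.
Every edge goes from a vertex to one that appears earlier in the order 8, 6, 2, 5, 3, 1, 9, 4, 7, so processing vertices in that order labels each vertex after all of its successors.
8: no outgoing edge → L
6: W (go to 8, an L position)
2: L (sole option 6(W) is W)
5: W (go to 2, an L position)
3: W (go to 2, an L position)
1: W (go to 2, an L position)
9: L (options 1(W), 3(W), 6(W) are all W)
4: L (sole option 5(W) is W)
7: L (options 5(W), 6(W) are all W)
From 3, the L positions reachable in one move are: 2, 8. Any move reaching one of these is winning.

Move to 2.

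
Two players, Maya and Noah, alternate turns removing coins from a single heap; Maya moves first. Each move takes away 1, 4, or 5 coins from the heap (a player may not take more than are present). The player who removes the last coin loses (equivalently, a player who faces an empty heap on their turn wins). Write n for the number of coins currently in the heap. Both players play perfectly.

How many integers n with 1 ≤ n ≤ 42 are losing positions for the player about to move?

Work bottom-up. With no move the player to move wins. Otherwise the position is W if at least one move leads to an L position for the opponent, and L if every move leads to a W.
n=0: no move; the opponent has just taken the last coin and therefore loses → W
n=1: the only move is to 0(W), a W ⇒ L
n=2: can move to 1, which is L ⇒ W
n=3: the only move is to 2(W), a W ⇒ L
n=4: can move to 3, which is L ⇒ W
n=5: can move to 1, which is L ⇒ W
n=6: can move to 1, which is L ⇒ W
n=7: can move to 3, which is L ⇒ W
n=8: can move to 3, which is L ⇒ W
n=9: moves to 8(W), 5(W), 4(W); every one is W ⇒ L
n=10: can move to 9, which is L ⇒ W
n=11: moves to 10(W), 7(W), 6(W); every one is W ⇒ L
n=12: can move to 11, which is L ⇒ W
n=13: can move to 9, which is L ⇒ W
n=14: can move to 9, which is L ⇒ W
n=15: can move to 11, which is L ⇒ W
n=16: can move to 11, which is L ⇒ W
n=17: moves to 16(W), 13(W), 12(W); every one is W ⇒ L
n=18: can move to 17, which is L ⇒ W
n=19: moves to 18(W), 15(W), 14(W); every one is W ⇒ L
n=20: can move to 19, which is L ⇒ W
n=21: can move to 17, which is L ⇒ W
n=22: can move to 17, which is L ⇒ W
n=23: can move to 19, which is L ⇒ W
n=24: can move to 19, which is L ⇒ W
n=25: moves to 24(W), 21(W), 20(W); every one is W ⇒ L
n=26: can move to 25, which is L ⇒ W
n=27: moves to 26(W), 23(W), 22(W); every one is W ⇒ L
n=28: can move to 27, which is L ⇒ W
n=29: can move to 25, which is L ⇒ W
n=30: can move to 25, which is L ⇒ W
n=31: can move to 27, which is L ⇒ W
n=32: can move to 27, which is L ⇒ W
n=33: moves to 32(W), 29(W), 28(W); every one is W ⇒ L
n=34: can move to 33, which is L ⇒ W
n=35: moves to 34(W), 31(W), 30(W); every one is W ⇒ L
n=36: can move to 35, which is L ⇒ W
n=37: can move to 33, which is L ⇒ W
n=38: can move to 33, which is L ⇒ W
n=39: can move to 35, which is L ⇒ W
n=40: can move to 35, which is L ⇒ W
n=41: moves to 40(W), 37(W), 36(W); every one is W ⇒ L
n=42: can move to 41, which is L ⇒ W
L entries with 1 ≤ n ≤ 42 (the range starts at n=1): n = 1, 3, 9, 11, 17, 19, 25, 27, 33, 35, 41; that makes 11.

11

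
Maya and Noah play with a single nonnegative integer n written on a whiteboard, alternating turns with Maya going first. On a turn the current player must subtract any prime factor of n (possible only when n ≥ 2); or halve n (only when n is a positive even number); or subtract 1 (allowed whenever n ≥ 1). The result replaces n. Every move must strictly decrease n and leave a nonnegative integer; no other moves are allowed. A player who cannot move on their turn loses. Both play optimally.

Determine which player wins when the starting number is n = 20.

Use the standard recursion: the mover loses at a terminal position; elsewhere, the mover wins exactly when some move hands the opponent an L position.
n=0: no move → L
n=1: can move to 0, which is L ⇒ W
n=2: can move to 0, which is L ⇒ W
n=3: can move to 0, which is L ⇒ W
n=4: moves to 2(W), 3(W); every one is W ⇒ L
n=5: can move to 0, which is L ⇒ W
n=6: can move to 4, which is L ⇒ W
n=7: can move to 0, which is L ⇒ W
n=8: can move to 4, which is L ⇒ W
n=9: moves to 6(W), 8(W); every one is W ⇒ L
n=10: can move to 9, which is L ⇒ W
n=11: can move to 0, which is L ⇒ W
n=12: can move to 9, which is L ⇒ W
n=13: can move to 0, which is L ⇒ W
n=14: moves to 7(W), 12(W), 13(W); every one is W ⇒ L
n=15: can move to 14, which is L ⇒ W
n=16: can move to 14, which is L ⇒ W
n=17: can move to 0, which is L ⇒ W
n=18: can move to 9, which is L ⇒ W
n=19: can move to 0, which is L ⇒ W
n=20: moves to 10(W), 15(W), 18(W), 19(W); every one is W ⇒ L
The starting position 20 is L: whatever Maya does, the opponent receives a W position.

Noah wins.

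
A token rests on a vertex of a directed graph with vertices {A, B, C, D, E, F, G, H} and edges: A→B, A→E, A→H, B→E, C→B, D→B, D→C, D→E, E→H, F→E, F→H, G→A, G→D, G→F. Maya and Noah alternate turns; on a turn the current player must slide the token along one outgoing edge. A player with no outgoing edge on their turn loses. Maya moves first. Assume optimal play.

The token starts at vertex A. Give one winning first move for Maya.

Work bottom-up. With no move the player to move loses. Otherwise the position is W if at least one move leads to an L position for the opponent, and L if every move leads to a W.
Every edge goes from a vertex to one that appears earlier in the order H, E, B, C, D, A, F, G, so processing vertices in that order labels each vertex after all of its successors.
H: no outgoing edge → L
E: →H(L), so W
B: →E(W) only, which is W, so L
C: →B(L), so W
D: →B(L), so W
A: →B(L), so W
F: →H(L), so W
G: →F(W), A(W), D(W) — all W, so L
From A, the L positions reachable in one move are: B, H. Any move reaching one of these is winning.

Move to B.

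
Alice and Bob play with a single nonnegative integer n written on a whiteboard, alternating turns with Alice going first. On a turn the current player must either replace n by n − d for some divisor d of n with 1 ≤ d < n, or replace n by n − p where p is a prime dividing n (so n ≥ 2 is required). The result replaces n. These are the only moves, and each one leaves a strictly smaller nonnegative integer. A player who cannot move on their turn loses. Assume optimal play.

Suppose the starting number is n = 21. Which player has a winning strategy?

Alice wins.

Use the standard recursion: the mover loses at a terminal position; elsewhere, the mover wins exactly when some move hands the opponent an L position.
n=0: no move → L
n=1: no move → L
n=2: reaches L-position 0 → W
n=3: reaches L-position 0 → W
n=4: only reaches 2(W), 3(W), all W → L
n=5: reaches L-position 0 → W
n=6: reaches L-position 4 → W
n=7: reaches L-position 0 → W
n=8: reaches L-position 4 → W
n=9: only reaches 6(W), 8(W), all W → L
n=10: reaches L-position 9 → W
n=11: reaches L-position 0 → W
n=12: reaches L-position 9 → W
n=13: reaches L-position 0 → W
n=14: only reaches 7(W), 12(W), 13(W), all W → L
n=15: reaches L-position 14 → W
n=16: reaches L-position 14 → W
n=17: reaches L-position 0 → W
n=18: reaches L-position 9 → W
n=19: reaches L-position 0 → W
n=20: only reaches 10(W), 15(W), 16(W), 18(W), 19(W), all W → L
n=21: reaches L-position 14 → W
From 21 Alice can move to 14, reaching an L position.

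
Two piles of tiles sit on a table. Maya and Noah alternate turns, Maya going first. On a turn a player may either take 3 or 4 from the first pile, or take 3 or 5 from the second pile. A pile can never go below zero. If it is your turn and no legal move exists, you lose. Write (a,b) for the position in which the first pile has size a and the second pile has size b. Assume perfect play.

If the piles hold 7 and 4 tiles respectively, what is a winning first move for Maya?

Move to (4,4).

Use the standard recursion: the mover loses at a terminal position; elsewhere, the mover wins exactly when some move hands the opponent an L position.
No move ever increases a pile, so every position that can arise here has a ≤ 7 and b ≤ 4; it is enough to label the cells with 0 ≤ a ≤ 7 and 0 ≤ b ≤ 4.
Every move lowers a or b (never raises either), so fill the grid row by row in increasing a, and left to right within a row: each cell's successors are then already labelled.
      b=0  b=1  b=2  b=3  b=4
a=0:    L    L    L    W    W
a=1:    L    L    L    W    W
a=2:    L    L    L    W    W
a=3:    W    W    W    L    L
a=4:    W    W    W    L    L
a=5:    W    W    W    L    L
a=6:    W    W    W    W    W
a=7:    L    L    L    W    W
Cells with no legal move (terminal, hence L): (0,0), (0,1), (0,2), (1,0), (1,1), (1,2), (2,0), (2,1), (2,2).
The remaining L cells, each justified by listing all of its moves:
(3,3): only reaches (0,3)(W), (3,0)(W), all W → L
(3,4): only reaches (0,4)(W), (3,1)(W), all W → L
(4,3): only reaches (1,3)(W), (0,3)(W), (4,0)(W), all W → L
(4,4): only reaches (1,4)(W), (0,4)(W), (4,1)(W), all W → L
(5,3): only reaches (2,3)(W), (1,3)(W), (5,0)(W), all W → L
(5,4): only reaches (2,4)(W), (1,4)(W), (5,1)(W), all W → L
(7,0): only reaches (4,0)(W), (3,0)(W), all W → L
(7,1): only reaches (4,1)(W), (3,1)(W), all W → L
(7,2): only reaches (4,2)(W), (3,2)(W), all W → L
Every other cell has at least one move into one of the L cells above, so it is W.
From (7,4), the L positions reachable in one move are: (4,4), (3,4), (7,1). Any move reaching one of these is winning.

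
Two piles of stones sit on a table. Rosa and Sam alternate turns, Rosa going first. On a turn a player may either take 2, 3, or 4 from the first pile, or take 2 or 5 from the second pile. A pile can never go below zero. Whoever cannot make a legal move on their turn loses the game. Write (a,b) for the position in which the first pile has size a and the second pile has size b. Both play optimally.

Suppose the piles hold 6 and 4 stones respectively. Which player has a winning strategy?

Sam wins.

Work bottom-up. With no move the player to move loses. Otherwise the position is W if at least one move leads to an L position for the opponent, and L if every move leads to a W.
No move ever increases a pile, so every position that can arise here has a ≤ 6 and b ≤ 4; it is enough to label the cells with 0 ≤ a ≤ 6 and 0 ≤ b ≤ 4.
Every move lowers a or b (never raises either), so fill the grid row by row in increasing a, and left to right within a row: each cell's successors are then already labelled.
      b=0  b=1  b=2  b=3  b=4
a=0:    L    L    W    W    L
a=1:    L    L    W    W    L
a=2:    W    W    L    L    W
a=3:    W    W    L    L    W
a=4:    W    W    W    W    W
a=5:    W    W    W    W    W
a=6:    L    L    W    W    L
Cells with no legal move (terminal, hence L): (0,0), (0,1), (1,0), (1,1).
The remaining L cells, each justified by listing all of its moves:
(0,4): →(0,2)(W) only, which is W, so L
(1,4): →(1,2)(W) only, which is W, so L
(2,2): →(0,2)(W), (2,0)(W) — all W, so L
(2,3): →(0,3)(W), (2,1)(W) — all W, so L
(3,2): →(1,2)(W), (0,2)(W), (3,0)(W) — all W, so L
(3,3): →(1,3)(W), (0,3)(W), (3,1)(W) — all W, so L
(6,0): →(4,0)(W), (3,0)(W), (2,0)(W) — all W, so L
(6,1): →(4,1)(W), (3,1)(W), (2,1)(W) — all W, so L
(6,4): →(4,4)(W), (3,4)(W), (2,4)(W), (6,2)(W) — all W, so L
Every other cell has at least one move into one of the L cells above, so it is W.
The starting position (6,4) is L: whatever Rosa does, the opponent receives a W position.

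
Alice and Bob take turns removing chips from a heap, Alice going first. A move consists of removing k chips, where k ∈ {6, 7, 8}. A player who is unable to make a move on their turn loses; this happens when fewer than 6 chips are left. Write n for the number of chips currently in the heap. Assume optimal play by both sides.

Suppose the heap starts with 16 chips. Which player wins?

Bob wins.

Use the standard recursion: the mover loses at a terminal position; elsewhere, the mover wins exactly when some move hands the opponent an L position.
n=0: no move → L
n=1: no move → L
n=2: no move → L
n=3: no move → L
n=4: no move → L
n=5: no move → L
n=6: →0(L), so W
n=7: →1(L), so W
n=8: →2(L), so W
n=9: →3(L), so W
n=10: →4(L), so W
n=11: →5(L), so W
n=12: →5(L), so W
n=13: →5(L), so W
n=14: →8(W), 7(W), 6(W) — all W, so L
n=15: →9(W), 8(W), 7(W) — all W, so L
n=16: →10(W), 9(W), 8(W) — all W, so L
Every move from 16 reaches a W position, so the mover loses.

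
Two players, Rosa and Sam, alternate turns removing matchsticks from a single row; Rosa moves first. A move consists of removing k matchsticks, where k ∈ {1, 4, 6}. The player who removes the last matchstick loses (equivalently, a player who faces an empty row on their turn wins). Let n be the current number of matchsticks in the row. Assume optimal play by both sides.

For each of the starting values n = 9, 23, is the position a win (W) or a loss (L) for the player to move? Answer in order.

Label each position W (a win for the player to move) or L (a loss). A position with no legal move is W; any other position is W exactly when some move reaches an L, and L when every move reaches a W.
n=0: no move; the opponent has just taken the last matchstick and therefore loses → W
n=1: only reaches 0(W), which is W → L
n=2: reaches L-position 1 → W
n=3: only reaches 2(W), which is W → L
n=4: reaches L-position 3 → W
n=5: reaches L-position 1 → W
n=6: only reaches 5(W), 2(W), 0(W), all W → L
n=7: reaches L-position 6 → W
n=8: only reaches 7(W), 4(W), 2(W), all W → L
n=9: reaches L-position 8 → W
n=10: reaches L-position 6 → W
n=11: only reaches 10(W), 7(W), 5(W), all W → L
n=12: reaches L-position 11 → W
n=13: only reaches 12(W), 9(W), 7(W), all W → L
n=14: reaches L-position 13 → W
n=15: reaches L-position 11 → W
n=16: only reaches 15(W), 12(W), 10(W), all W → L
n=17: reaches L-position 16 → W
n=18: only reaches 17(W), 14(W), 12(W), all W → L
n=19: reaches L-position 18 → W
n=20: reaches L-position 16 → W
n=21: only reaches 20(W), 17(W), 15(W), all W → L
n=22: reaches L-position 21 → W
n=23: only reaches 22(W), 19(W), 17(W), all W → L

9: W, 23: L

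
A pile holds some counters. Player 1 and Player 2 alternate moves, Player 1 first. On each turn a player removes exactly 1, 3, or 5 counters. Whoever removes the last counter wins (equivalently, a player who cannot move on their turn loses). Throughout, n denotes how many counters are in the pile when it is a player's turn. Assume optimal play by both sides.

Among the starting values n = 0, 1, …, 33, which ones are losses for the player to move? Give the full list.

0, 2, 4, 6, 8, 10, 12, 14, 16, 18, 20, 22, 24, 26, 28, 30, 32

Work bottom-up. With no move the player to move loses. Otherwise the position is W if at least one move leads to an L position for the opponent, and L if every move leads to a W.
n=0: no move → L
n=1: →0(L), so W
n=2: →1(W) only, which is W, so L
n=3: →2(L), so W
n=4: →3(W), 1(W) — all W, so L
n=5: →4(L), so W
n=6: →5(W), 3(W), 1(W) — all W, so L
n=7: →6(L), so W
n=8: →7(W), 5(W), 3(W) — all W, so L
n=9: →8(L), so W
n=10: →9(W), 7(W), 5(W) — all W, so L
n=11: →10(L), so W
n=12: →11(W), 9(W), 7(W) — all W, so L
n=13: →12(L), so W
n=14: →13(W), 11(W), 9(W) — all W, so L
n=15: →14(L), so W
n=16: →15(W), 13(W), 11(W) — all W, so L
n=17: →16(L), so W
n=18: →17(W), 15(W), 13(W) — all W, so L
n=19: →18(L), so W
n=20: →19(W), 17(W), 15(W) — all W, so L
n=21: →20(L), so W
n=22: →21(W), 19(W), 17(W) — all W, so L
n=23: →22(L), so W
n=24: →23(W), 21(W), 19(W) — all W, so L
n=25: →24(L), so W
n=26: →25(W), 23(W), 21(W) — all W, so L
n=27: →26(L), so W
n=28: →27(W), 25(W), 23(W) — all W, so L
n=29: →28(L), so W
n=30: →29(W), 27(W), 25(W) — all W, so L
n=31: →30(L), so W
n=32: →31(W), 29(W), 27(W) — all W, so L
n=33: →32(L), so W
Reading off the rows marked L gives the requested list; there are 17 such values of n.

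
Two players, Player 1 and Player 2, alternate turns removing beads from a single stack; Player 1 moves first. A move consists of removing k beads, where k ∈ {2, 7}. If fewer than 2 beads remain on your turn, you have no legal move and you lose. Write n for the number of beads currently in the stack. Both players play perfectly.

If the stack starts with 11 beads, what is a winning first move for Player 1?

Build the W/L table. Terminal = L. A non-terminal position is W if it has a move to some L; otherwise it is L.
n=0: no move → L
n=1: no move → L
n=2: W (go to 0, an L position)
n=3: W (go to 1, an L position)
n=4: L (sole option 2(W) is W)
n=5: L (sole option 3(W) is W)
n=6: W (go to 4, an L position)
n=7: W (go to 5, an L position)
n=8: W (go to 1, an L position)
n=9: L (options 7(W), 2(W) are all W)
n=10: L (options 8(W), 3(W) are all W)
n=11: W (go to 9, an L position)
From 11, the L positions reachable in one move are: 9, 4. Any move reaching one of these is winning.

Remove 2, leaving 9.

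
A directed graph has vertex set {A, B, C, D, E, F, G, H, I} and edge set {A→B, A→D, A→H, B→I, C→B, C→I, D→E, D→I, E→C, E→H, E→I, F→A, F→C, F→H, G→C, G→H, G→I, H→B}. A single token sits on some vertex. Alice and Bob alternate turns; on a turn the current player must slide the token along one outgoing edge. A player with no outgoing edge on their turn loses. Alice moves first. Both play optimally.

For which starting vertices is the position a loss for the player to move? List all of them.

Positions with no move are L. A position that does have a move is losing for the player to move precisely when every available move leads to a winning position for the opponent. Fill in the labels:
Every edge goes from a vertex to one that appears earlier in the order I, B, C, H, E, G, D, A, F, so processing vertices in that order labels each vertex after all of its successors.
I: no outgoing edge → L
B: →I(L), so W
C: →I(L), so W
H: →B(W) only, which is W, so L
E: →H(L), so W
G: →H(L), so W
D: →I(L), so W
A: →H(L), so W
F: →H(L), so W
Reading off the rows marked L gives the requested list; there are 2 such vertices.

H, I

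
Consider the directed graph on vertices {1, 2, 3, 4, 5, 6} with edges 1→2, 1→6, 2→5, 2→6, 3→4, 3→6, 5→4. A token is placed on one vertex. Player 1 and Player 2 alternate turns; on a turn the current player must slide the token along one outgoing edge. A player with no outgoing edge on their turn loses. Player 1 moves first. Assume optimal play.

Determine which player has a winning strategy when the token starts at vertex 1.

Player 1 wins.

Positions with no move are L. A position that does have a move is losing for the player to move precisely when every available move leads to a winning position for the opponent. Fill in the labels:
Every edge goes from a vertex to one that appears earlier in the order 6, 4, 5, 3, 2, 1, so processing vertices in that order labels each vertex after all of its successors.
6: no outgoing edge → L
4: no outgoing edge → L
5: →4(L), so W
3: →4(L), so W
2: →6(L), so W
1: →6(L), so W
From 1 Player 1 can move to 6, reaching an L position.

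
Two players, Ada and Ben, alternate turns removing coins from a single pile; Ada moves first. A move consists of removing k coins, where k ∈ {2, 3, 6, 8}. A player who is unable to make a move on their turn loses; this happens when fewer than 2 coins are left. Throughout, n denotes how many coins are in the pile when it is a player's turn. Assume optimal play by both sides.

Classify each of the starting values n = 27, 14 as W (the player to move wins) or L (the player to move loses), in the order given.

27: W, 14: L

Classify positions by backward induction: terminal positions (no move available) are L. From any other position, the mover wins iff some move reaches an L.
n=0: no move → L
n=1: no move → L
n=2: reaches L-position 0 → W
n=3: reaches L-position 1 → W
n=4: reaches L-position 1 → W
n=5: only reaches 3(W), 2(W), all W → L
n=6: reaches L-position 0 → W
n=7: reaches L-position 5 → W
n=8: reaches L-position 5 → W
n=9: reaches L-position 1 → W
n=10: only reaches 8(W), 7(W), 4(W), 2(W), all W → L
n=11: reaches L-position 5 → W
n=12: reaches L-position 10 → W
n=13: reaches L-position 10 → W
n=14: only reaches 12(W), 11(W), 8(W), 6(W), all W → L
n=15: only reaches 13(W), 12(W), 9(W), 7(W), all W → L
n=16: reaches L-position 14 → W
n=17: reaches L-position 15 → W
n=18: reaches L-position 15 → W
n=19: only reaches 17(W), 16(W), 13(W), 11(W), all W → L
n=20: reaches L-position 14 → W
n=21: reaches L-position 19 → W
n=22: reaches L-position 19 → W
n=23: reaches L-position 15 → W
n=24: only reaches 22(W), 21(W), 18(W), 16(W), all W → L
n=25: reaches L-position 19 → W
n=26: reaches L-position 24 → W
n=27: reaches L-position 24 → W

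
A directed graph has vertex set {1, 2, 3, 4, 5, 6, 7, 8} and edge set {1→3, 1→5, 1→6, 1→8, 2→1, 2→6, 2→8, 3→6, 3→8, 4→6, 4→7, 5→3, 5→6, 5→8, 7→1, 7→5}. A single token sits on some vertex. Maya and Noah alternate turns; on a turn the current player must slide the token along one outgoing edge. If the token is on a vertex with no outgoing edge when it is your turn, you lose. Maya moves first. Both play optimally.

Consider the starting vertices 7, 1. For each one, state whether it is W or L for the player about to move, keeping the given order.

Use the standard recursion: the mover loses at a terminal position; elsewhere, the mover wins exactly when some move hands the opponent an L position.
Every edge goes from a vertex to one that appears earlier in the order 6, 8, 3, 5, 1, 2, 7, 4, so processing vertices in that order labels each vertex after all of its successors.
6: no outgoing edge → L
8: no outgoing edge → L
3: →8(L), so W
5: →8(L), so W
1: →8(L), so W
2: →8(L), so W
7: →1(W), 5(W) — all W, so L
4: →7(L), so W

7: L, 1: W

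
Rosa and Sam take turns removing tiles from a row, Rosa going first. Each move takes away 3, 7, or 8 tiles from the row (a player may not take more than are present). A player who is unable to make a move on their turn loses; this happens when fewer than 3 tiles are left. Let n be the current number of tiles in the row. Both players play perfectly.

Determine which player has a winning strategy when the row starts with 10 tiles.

Rosa wins.

Label each position W (a win for the player to move) or L (a loss). A position with no legal move is L; any other position is W exactly when some move reaches an L, and L when every move reaches a W.
n=0: no move → L
n=1: no move → L
n=2: no move → L
n=3: can move to 0, which is L ⇒ W
n=4: can move to 1, which is L ⇒ W
n=5: can move to 2, which is L ⇒ W
n=6: the only move is to 3(W), a W ⇒ L
n=7: can move to 0, which is L ⇒ W
n=8: can move to 1, which is L ⇒ W
n=9: can move to 6, which is L ⇒ W
n=10: can move to 2, which is L ⇒ W
From 10 Rosa can remove 8, leaving 2, reaching an L position.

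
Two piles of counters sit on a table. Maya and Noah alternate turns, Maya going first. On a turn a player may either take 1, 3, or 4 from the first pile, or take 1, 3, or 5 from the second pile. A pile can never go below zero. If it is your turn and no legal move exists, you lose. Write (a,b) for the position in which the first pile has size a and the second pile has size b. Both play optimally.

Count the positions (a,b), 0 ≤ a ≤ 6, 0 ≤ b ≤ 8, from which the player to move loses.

Classify positions by backward induction: terminal positions (no move available) are L. From any other position, the mover wins iff some move reaches an L.
Every move lowers a or b (never raises either), so fill the grid row by row in increasing a, and left to right within a row: each cell's successors are then already labelled.
      b=0  b=1  b=2  b=3  b=4  b=5  b=6  b=7  b=8
a=0:    L    W    L    W    L    W    L    W    L
a=1:    W    L    W    L    W    L    W    L    W
a=2:    L    W    L    W    L    W    L    W    L
a=3:    W    L    W    L    W    L    W    L    W
a=4:    W    W    W    W    W    W    W    W    W
a=5:    W    W    W    W    W    W    W    W    W
a=6:    W    W    W    W    W    W    W    W    W
Cells with no legal move (terminal, hence L): (0,0).
The remaining L cells, each justified by listing all of its moves:
(0,2): L (sole option (0,1)(W) is W)
(0,4): L (options (0,3)(W), (0,1)(W) are all W)
(0,6): L (options (0,5)(W), (0,3)(W), (0,1)(W) are all W)
(0,8): L (options (0,7)(W), (0,5)(W), (0,3)(W) are all W)
(1,1): L (options (0,1)(W), (1,0)(W) are all W)
(1,3): L (options (0,3)(W), (1,2)(W), (1,0)(W) are all W)
(1,5): L (options (0,5)(W), (1,4)(W), (1,2)(W), (1,0)(W) are all W)
(1,7): L (options (0,7)(W), (1,6)(W), (1,4)(W), (1,2)(W) are all W)
(2,0): L (sole option (1,0)(W) is W)
(2,2): L (options (1,2)(W), (2,1)(W) are all W)
(2,4): L (options (1,4)(W), (2,3)(W), (2,1)(W) are all W)
(2,6): L (options (1,6)(W), (2,5)(W), (2,3)(W), (2,1)(W) are all W)
(2,8): L (options (1,8)(W), (2,7)(W), (2,5)(W), (2,3)(W) are all W)
(3,1): L (options (2,1)(W), (0,1)(W), (3,0)(W) are all W)
(3,3): L (options (2,3)(W), (0,3)(W), (3,2)(W), (3,0)(W) are all W)
(3,5): L (options (2,5)(W), (0,5)(W), (3,4)(W), (3,2)(W), (3,0)(W) are all W)
(3,7): L (options (2,7)(W), (0,7)(W), (3,6)(W), (3,4)(W), (3,2)(W) are all W)
Every other cell has at least one move into one of the L cells above, so it is W.
L cells per row: a=0: 5, a=1: 4, a=2: 5, a=3: 4, a=4: 0, a=5: 0, a=6: 0; total 18.

18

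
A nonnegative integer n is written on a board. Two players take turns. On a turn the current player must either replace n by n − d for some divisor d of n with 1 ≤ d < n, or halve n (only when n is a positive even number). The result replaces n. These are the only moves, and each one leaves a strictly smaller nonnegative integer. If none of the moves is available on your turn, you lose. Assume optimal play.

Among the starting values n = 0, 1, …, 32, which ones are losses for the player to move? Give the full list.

Positions with no move are L. A position that does have a move is losing for the player to move precisely when every available move leads to a winning position for the opponent. Fill in the labels:
n=0: no move → L
n=1: no move → L
n=2: can move to 1, which is L ⇒ W
n=3: the only move is to 2(W), a W ⇒ L
n=4: can move to 3, which is L ⇒ W
n=5: the only move is to 4(W), a W ⇒ L
n=6: can move to 3, which is L ⇒ W
n=7: the only move is to 6(W), a W ⇒ L
n=8: can move to 7, which is L ⇒ W
n=9: moves to 6(W), 8(W); every one is W ⇒ L
n=10: can move to 5, which is L ⇒ W
n=11: the only move is to 10(W), a W ⇒ L
n=12: can move to 9, which is L ⇒ W
n=13: the only move is to 12(W), a W ⇒ L
n=14: can move to 7, which is L ⇒ W
n=15: moves to 10(W), 12(W), 14(W); every one is W ⇒ L
n=16: can move to 15, which is L ⇒ W
n=17: the only move is to 16(W), a W ⇒ L
n=18: can move to 9, which is L ⇒ W
n=19: the only move is to 18(W), a W ⇒ L
n=20: can move to 15, which is L ⇒ W
n=21: moves to 14(W), 18(W), 20(W); every one is W ⇒ L
n=22: can move to 11, which is L ⇒ W
n=23: the only move is to 22(W), a W ⇒ L
n=24: can move to 21, which is L ⇒ W
n=25: moves to 20(W), 24(W); every one is W ⇒ L
n=26: can move to 13, which is L ⇒ W
n=27: moves to 18(W), 24(W), 26(W); every one is W ⇒ L
n=28: can move to 21, which is L ⇒ W
n=29: the only move is to 28(W), a W ⇒ L
n=30: can move to 15, which is L ⇒ W
n=31: the only move is to 30(W), a W ⇒ L
n=32: can move to 31, which is L ⇒ W
Reading off the rows marked L gives the requested list; there are 17 such values of n.

0, 1, 3, 5, 7, 9, 11, 13, 15, 17, 19, 21, 23, 25, 27, 29, 31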